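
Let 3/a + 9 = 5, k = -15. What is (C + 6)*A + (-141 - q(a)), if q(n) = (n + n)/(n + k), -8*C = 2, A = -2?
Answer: -6409/42 ≈ -152.60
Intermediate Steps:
C = -¼ (C = -⅛*2 = -¼ ≈ -0.25000)
a = -¾ (a = 3/(-9 + 5) = 3/(-4) = 3*(-¼) = -¾ ≈ -0.75000)
q(n) = 2*n/(-15 + n) (q(n) = (n + n)/(n - 15) = (2*n)/(-15 + n) = 2*n/(-15 + n))
(C + 6)*A + (-141 - q(a)) = (-¼ + 6)*(-2) + (-141 - 2*(-3)/(4*(-15 - ¾))) = (23/4)*(-2) + (-141 - 2*(-3)/(4*(-63/4))) = -23/2 + (-141 - 2*(-3)*(-4)/(4*63)) = -23/2 + (-141 - 1*2/21) = -23/2 + (-141 - 2/21) = -23/2 - 2963/21 = -6409/42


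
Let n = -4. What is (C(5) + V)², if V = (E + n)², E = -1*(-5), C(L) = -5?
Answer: 16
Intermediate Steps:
E = 5
V = 1 (V = (5 - 4)² = 1² = 1)
(C(5) + V)² = (-5 + 1)² = (-4)² = 16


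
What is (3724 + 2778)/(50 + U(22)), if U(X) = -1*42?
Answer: 3251/4 ≈ 812.75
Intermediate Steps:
U(X) = -42
(3724 + 2778)/(50 + U(22)) = (3724 + 2778)/(50 - 42) = 6502/8 = 6502*(1/8) = 3251/4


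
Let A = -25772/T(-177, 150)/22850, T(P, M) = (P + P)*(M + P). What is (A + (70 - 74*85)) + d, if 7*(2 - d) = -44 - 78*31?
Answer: -2242097524901/382200525 ≈ -5866.3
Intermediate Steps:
T(P, M) = 2*P*(M + P) (T(P, M) = (2*P)*(M + P) = 2*P*(M + P))
d = 2476/7 (d = 2 - (-44 - 78*31)/7 = 2 - (-44 - 2418)/7 = 2 - ⅐*(-2462) = 2 + 2462/7 = 2476/7 ≈ 353.71)
A = -6443/54600075 (A = -25772*(-1/(354*(150 - 177)))/22850 = -25772/(2*(-177)*(-27))*(1/22850) = -25772/9558*(1/22850) = -25772*1/9558*(1/22850) = -12886/4779*1/22850 = -6443/54600075 ≈ -0.00011800)
(A + (70 - 74*85)) + d = (-6443/54600075 + (70 - 74*85)) + 2476/7 = (-6443/54600075 + (70 - 6290)) + 2476/7 = (-6443/54600075 - 6220) + 2476/7 = -339612472943/54600075 + 2476/7 = -2242097524901/382200525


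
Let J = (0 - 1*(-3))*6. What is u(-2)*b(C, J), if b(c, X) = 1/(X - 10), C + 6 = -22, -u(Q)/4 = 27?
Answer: -27/2 ≈ -13.500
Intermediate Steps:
u(Q) = -108 (u(Q) = -4*27 = -108)
C = -28 (C = -6 - 22 = -28)
J = 18 (J = (0 + 3)*6 = 3*6 = 18)
b(c, X) = 1/(-10 + X)
u(-2)*b(C, J) = -108/(-10 + 18) = -108/8 = -108*1/8 = -27/2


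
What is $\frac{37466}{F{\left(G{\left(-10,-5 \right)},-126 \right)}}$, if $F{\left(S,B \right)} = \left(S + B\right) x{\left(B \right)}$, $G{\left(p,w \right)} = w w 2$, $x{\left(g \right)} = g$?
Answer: $\frac{18733}{4788} \approx 3.9125$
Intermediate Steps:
$G{\left(p,w \right)} = 2 w^{2}$ ($G{\left(p,w \right)} = w^{2} \cdot 2 = 2 w^{2}$)
$F{\left(S,B \right)} = B \left(B + S\right)$ ($F{\left(S,B \right)} = \left(S + B\right) B = \left(B + S\right) B = B \left(B + S\right)$)
$\frac{37466}{F{\left(G{\left(-10,-5 \right)},-126 \right)}} = \frac{37466}{\left(-126\right) \left(-126 + 2 \left(-5\right)^{2}\right)} = \frac{37466}{\left(-126\right) \left(-126 + 2 \cdot 25\right)} = \frac{37466}{\left(-126\right) \left(-126 + 50\right)} = \frac{37466}{\left(-126\right) \left(-76\right)} = \frac{37466}{9576} = 37466 \cdot \frac{1}{9576} = \frac{18733}{4788}$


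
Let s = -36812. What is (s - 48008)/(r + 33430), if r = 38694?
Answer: -21205/18031 ≈ -1.1760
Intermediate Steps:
(s - 48008)/(r + 33430) = (-36812 - 48008)/(38694 + 33430) = -84820/72124 = -84820*1/72124 = -21205/18031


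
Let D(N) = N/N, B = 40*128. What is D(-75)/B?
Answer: 1/5120 ≈ 0.00019531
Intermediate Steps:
B = 5120
D(N) = 1
D(-75)/B = 1/5120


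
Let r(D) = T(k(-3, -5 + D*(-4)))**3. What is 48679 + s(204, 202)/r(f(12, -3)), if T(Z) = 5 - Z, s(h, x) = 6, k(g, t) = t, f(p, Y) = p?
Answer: 4748928527/97556 ≈ 48679.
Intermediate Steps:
r(D) = (10 + 4*D)**3 (r(D) = (5 - (-5 + D*(-4)))**3 = (5 - (-5 - 4*D))**3 = (5 + (5 + 4*D))**3 = (10 + 4*D)**3)
48679 + s(204, 202)/r(f(12, -3)) = 48679 + 6/((8*(5 + 2*12)**3)) = 48679 + 6/((8*(5 + 24)**3)) = 48679 + 6/((8*29**3)) = 48679 + 6/((8*24389)) = 48679 + 6/195112 = 48679 + 6*(1/195112) = 48679 + 3/97556 = 4748928527/97556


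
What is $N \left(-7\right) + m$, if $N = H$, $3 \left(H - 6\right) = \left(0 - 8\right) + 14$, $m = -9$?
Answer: $-65$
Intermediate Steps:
$H = 8$ ($H = 6 + \frac{\left(0 - 8\right) + 14}{3} = 6 + \frac{-8 + 14}{3} = 6 + \frac{1}{3} \cdot 6 = 6 + 2 = 8$)
$N = 8$
$N \left(-7\right) + m = 8 \left(-7\right) - 9 = -56 - 9 = -65$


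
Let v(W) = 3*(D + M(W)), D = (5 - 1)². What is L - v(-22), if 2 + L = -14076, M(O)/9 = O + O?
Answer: -12938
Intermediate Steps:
M(O) = 18*O (M(O) = 9*(O + O) = 9*(2*O) = 18*O)
D = 16 (D = 4² = 16)
v(W) = 48 + 54*W (v(W) = 3*(16 + 18*W) = 48 + 54*W)
L = -14078 (L = -2 - 14076 = -14078)
L - v(-22) = -14078 - (48 + 54*(-22)) = -14078 - (48 - 1188) = -14078 - 1*(-1140) = -14078 + 1140 = -12938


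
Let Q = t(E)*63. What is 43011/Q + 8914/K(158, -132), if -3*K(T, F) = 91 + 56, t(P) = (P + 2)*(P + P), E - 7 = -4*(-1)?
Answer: -2515951/14014 ≈ -179.53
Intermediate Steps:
E = 11 (E = 7 - 4*(-1) = 7 + 4 = 11)
t(P) = 2*P*(2 + P) (t(P) = (2 + P)*(2*P) = 2*P*(2 + P))
K(T, F) = -49 (K(T, F) = -(91 + 56)/3 = -⅓*147 = -49)
Q = 18018 (Q = (2*11*(2 + 11))*63 = (2*11*13)*63 = 286*63 = 18018)
43011/Q + 8914/K(158, -132) = 43011/18018 + 8914/(-49) = 43011*(1/18018) + 8914*(-1/49) = 4779/2002 - 8914/49 = -2515951/14014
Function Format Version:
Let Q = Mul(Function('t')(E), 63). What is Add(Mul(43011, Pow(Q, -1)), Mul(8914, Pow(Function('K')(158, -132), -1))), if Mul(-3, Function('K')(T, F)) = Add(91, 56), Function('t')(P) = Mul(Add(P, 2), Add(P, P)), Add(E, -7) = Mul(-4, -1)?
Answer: Rational(-2515951, 14014) ≈ -179.53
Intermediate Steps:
E = 11 (E = Add(7, Mul(-4, -1)) = Add(7, 4) = 11)
Function('t')(P) = Mul(2, P, Add(2, P)) (Function('t')(P) = Mul(Add(2, P), Mul(2, P)) = Mul(2, P, Add(2, P)))
Function('K')(T, F) = -49 (Function('K')(T, F) = Mul(Rational(-1, 3), Add(91, 56)) = Mul(Rational(-1, 3), 147) = -49)
Q = 18018 (Q = Mul(Mul(2, 11, Add(2, 11)), 63) = Mul(Mul(2, 11, 13), 63) = Mul(286, 63) = 18018)
Add(Mul(43011, Pow(Q, -1)), Mul(8914, Pow(Function('K')(158, -132), -1))) = Add(Mul(43011, Pow(18018, -1)), Mul(8914, Pow(-49, -1))) = Add(Mul(43011, Rational(1, 18018)), Mul(8914, Rational(-1, 49))) = Add(Rational(4779, 2002), Rational(-8914, 49)) = Rational(-2515951, 14014)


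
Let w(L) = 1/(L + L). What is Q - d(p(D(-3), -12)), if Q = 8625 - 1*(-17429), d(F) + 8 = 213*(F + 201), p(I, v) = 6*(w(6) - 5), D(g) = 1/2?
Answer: -20935/2 ≈ -10468.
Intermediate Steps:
w(L) = 1/(2*L)
D(g) = 1/2
p(I, v) = -59/2 (p(I, v) = 6*((1/2)/6 - 5) = 6*((1/2)*(1/6) - 5) = 6*(1/12 - 5) = 6*(-59/12) = -59/2)
d(F) = 42805 + 213*F (d(F) = -8 + 213*(F + 201) = -8 + 213*(201 + F) = -8 + (42813 + 213*F) = 42805 + 213*F)
Q = 26054 (Q = 8625 + 17429 = 26054)
Q - d(p(D(-3), -12)) = 26054 - (42805 + 213*(-59/2)) = 26054 - (42805 - 12567/2) = 26054 - 1*73043/2 = 26054 - 73043/2 = -20935/2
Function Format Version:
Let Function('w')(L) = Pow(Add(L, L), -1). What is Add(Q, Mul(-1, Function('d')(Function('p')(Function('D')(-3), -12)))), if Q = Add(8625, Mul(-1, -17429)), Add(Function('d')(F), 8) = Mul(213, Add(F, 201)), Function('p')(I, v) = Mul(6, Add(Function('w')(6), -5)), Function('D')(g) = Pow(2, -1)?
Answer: Rational(-20935, 2) ≈ -10468.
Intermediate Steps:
Function('w')(L) = Mul(Rational(1, 2), Pow(L, -1)) (Function('w')(L) = Pow(Mul(2, L), -1) = Mul(Rational(1, 2), Pow(L, -1)))
Function('D')(g) = Rational(1, 2)
Function('p')(I, v) = Rational(-59, 2) (Function('p')(I, v) = Mul(6, Add(Mul(Rational(1, 2), Pow(6, -1)), -5)) = Mul(6, Add(Mul(Rational(1, 2), Rational(1, 6)), -5)) = Mul(6, Add(Rational(1, 12), -5)) = Mul(6, Rational(-59, 12)) = Rational(-59, 2))
Function('d')(F) = Add(42805, Mul(213, F)) (Function('d')(F) = Add(-8, Mul(213, Add(F, 201))) = Add(-8, Mul(213, Add(201, F))) = Add(-8, Add(42813, Mul(213, F))) = Add(42805, Mul(213, F)))
Q = 26054 (Q = Add(8625, 17429) = 26054)
Add(Q, Mul(-1, Function('d')(Function('p')(Function('D')(-3), -12)))) = Add(26054, Mul(-1, Add(42805, Mul(213, Rational(-59, 2))))) = Add(26054, Mul(-1, Add(42805, Rational(-12567, 2)))) = Add(26054, Mul(-1, Rational(73043, 2))) = Add(26054, Rational(-73043, 2)) = Rational(-20935, 2)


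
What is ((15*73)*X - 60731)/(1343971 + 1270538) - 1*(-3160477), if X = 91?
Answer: 8263095599707/2614509 ≈ 3.1605e+6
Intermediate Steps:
((15*73)*X - 60731)/(1343971 + 1270538) - 1*(-3160477) = ((15*73)*91 - 60731)/(1343971 + 1270538) - 1*(-3160477) = (1095*91 - 60731)/2614509 + 3160477 = (99645 - 60731)*(1/2614509) + 3160477 = 38914*(1/2614509) + 3160477 = 38914/2614509 + 3160477 = 8263095599707/2614509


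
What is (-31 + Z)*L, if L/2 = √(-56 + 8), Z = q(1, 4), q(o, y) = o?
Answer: -240*I*√3 ≈ -415.69*I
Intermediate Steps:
Z = 1
L = 8*I*√3 (L = 2*√(-56 + 8) = 2*√(-48) = 2*(4*I*√3) = 8*I*√3 ≈ 13.856*I)
(-31 + Z)*L = (-31 + 1)*(8*I*√3) = -240*I*√3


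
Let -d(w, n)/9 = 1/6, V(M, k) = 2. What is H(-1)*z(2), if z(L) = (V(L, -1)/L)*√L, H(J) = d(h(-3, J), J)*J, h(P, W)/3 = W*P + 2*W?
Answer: 3*√2/2 ≈ 2.1213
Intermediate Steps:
h(P, W) = 6*W + 3*P*W (h(P, W) = 3*(W*P + 2*W) = 3*(P*W + 2*W) = 3*(2*W + P*W) = 6*W + 3*P*W)
d(w, n) = -3/2 (d(w, n) = -9/6 = -9*⅙ = -3/2)
H(J) = -3*J/2
z(L) = 2/√L (z(L) = (2/L)*√L = 2/√L)
H(-1)*z(2) = (-3/2*(-1))*(2/√2) = 3*(2*(√2/2))/2 = 3*√2/2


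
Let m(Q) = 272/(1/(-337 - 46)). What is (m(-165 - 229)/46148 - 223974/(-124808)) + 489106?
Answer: 352133951540731/719954948 ≈ 4.8911e+5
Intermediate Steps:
m(Q) = -104176 (m(Q) = 272/(1/(-383)) = 272/(-1/383) = 272*(-383) = -104176)
(m(-165 - 229)/46148 - 223974/(-124808)) + 489106 = (-104176/46148 - 223974/(-124808)) + 489106 = (-104176*1/46148 - 223974*(-1/124808)) + 489106 = (-26044/11537 + 111987/62404) + 489106 = -333255757/719954948 + 489106 = 352133951540731/719954948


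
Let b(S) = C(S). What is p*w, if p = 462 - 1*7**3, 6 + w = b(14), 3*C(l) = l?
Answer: -476/3 ≈ -158.67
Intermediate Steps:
C(l) = l/3
b(S) = S/3
w = -4/3 (w = -6 + (1/3)*14 = -6 + 14/3 = -4/3 ≈ -1.3333)
p = 119 (p = 462 - 1*343 = 462 - 343 = 119)
p*w = 119*(-4/3) = -476/3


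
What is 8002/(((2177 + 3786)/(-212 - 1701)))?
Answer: -15307826/5963 ≈ -2567.1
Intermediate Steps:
8002/(((2177 + 3786)/(-212 - 1701))) = 8002/((5963/(-1913))) = 8002/((5963*(-1/1913))) = 8002/(-5963/1913) = 8002*(-1913/5963) = -15307826/5963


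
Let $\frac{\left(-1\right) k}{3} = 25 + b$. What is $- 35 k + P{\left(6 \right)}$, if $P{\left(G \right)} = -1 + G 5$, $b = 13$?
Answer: $4019$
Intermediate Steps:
$k = -114$ ($k = - 3 \left(25 + 13\right) = \left(-3\right) 38 = -114$)
$P{\left(G \right)} = -1 + 5 G$
$- 35 k + P{\left(6 \right)} = \left(-35\right) \left(-114\right) + \left(-1 + 5 \cdot 6\right) = 3990 + \left(-1 + 30\right) = 3990 + 29 = 4019$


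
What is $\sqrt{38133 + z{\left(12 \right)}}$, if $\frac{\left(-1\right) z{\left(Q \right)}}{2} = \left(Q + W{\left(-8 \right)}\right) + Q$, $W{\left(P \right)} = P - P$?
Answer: $\sqrt{38085} \approx 195.15$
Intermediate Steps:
$W{\left(P \right)} = 0$
$z{\left(Q \right)} = - 4 Q$ ($z{\left(Q \right)} = - 2 \left(\left(Q + 0\right) + Q\right) = - 2 \left(Q + Q\right) = - 2 \cdot 2 Q = - 4 Q$)
$\sqrt{38133 + z{\left(12 \right)}} = \sqrt{38133 - 48} = \sqrt{38085}$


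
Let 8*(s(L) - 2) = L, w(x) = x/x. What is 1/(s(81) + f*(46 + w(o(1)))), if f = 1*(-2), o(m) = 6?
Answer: -8/655 ≈ -0.012214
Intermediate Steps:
f = -2
w(x) = 1
s(L) = 2 + L/8
1/(s(81) + f*(46 + w(o(1)))) = 1/((2 + (⅛)*81) - 2*(46 + 1)) = 1/((2 + 81/8) - 2*47) = 1/(97/8 - 94) = 1/(-655/8) = -8/655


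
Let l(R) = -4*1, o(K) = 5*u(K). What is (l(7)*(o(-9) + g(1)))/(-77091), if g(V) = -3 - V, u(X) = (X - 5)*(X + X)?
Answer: 5024/77091 ≈ 0.065170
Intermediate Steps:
u(X) = 2*X*(-5 + X) (u(X) = (-5 + X)*(2*X) = 2*X*(-5 + X))
o(K) = 10*K*(-5 + K) (o(K) = 5*(2*K*(-5 + K)) = 10*K*(-5 + K))
l(R) = -4
(l(7)*(o(-9) + g(1)))/(-77091) = -4*(10*(-9)*(-5 - 9) + (-3 - 1*1))/(-77091) = -4*(10*(-9)*(-14) + (-3 - 1))*(-1/77091) = -4*(1260 - 4)*(-1/77091) = -4*1256*(-1/77091) = -5024*(-1/77091) = 5024/77091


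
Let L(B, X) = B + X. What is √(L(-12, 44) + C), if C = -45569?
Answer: I*√45537 ≈ 213.39*I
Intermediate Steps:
√(L(-12, 44) + C) = √((-12 + 44) - 45569) = √(32 - 45569) = √(-45537) = I*√45537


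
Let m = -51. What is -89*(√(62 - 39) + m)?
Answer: 4539 - 89*√23 ≈ 4112.2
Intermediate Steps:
-89*(√(62 - 39) + m) = -89*(√(62 - 39) - 51) = -89*(√23 - 51) = -89*(-51 + √23) = 4539 - 89*√23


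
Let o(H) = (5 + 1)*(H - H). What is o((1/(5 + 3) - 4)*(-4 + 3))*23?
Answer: 0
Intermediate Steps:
o(H) = 0 (o(H) = 6*0 = 0)
o((1/(5 + 3) - 4)*(-4 + 3))*23 = 0*23 = 0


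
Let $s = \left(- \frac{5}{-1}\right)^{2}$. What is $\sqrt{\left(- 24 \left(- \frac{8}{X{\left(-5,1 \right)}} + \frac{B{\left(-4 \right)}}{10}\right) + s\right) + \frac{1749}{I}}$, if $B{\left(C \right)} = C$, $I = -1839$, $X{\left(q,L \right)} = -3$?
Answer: $\frac{i \sqrt{285124690}}{3065} \approx 5.5092 i$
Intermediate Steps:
$s = 25$ ($s = \left(\left(-5\right) \left(-1\right)\right)^{2} = 5^{2} = 25$)
$\sqrt{\left(- 24 \left(- \frac{8}{X{\left(-5,1 \right)}} + \frac{B{\left(-4 \right)}}{10}\right) + s\right) + \frac{1749}{I}} = \sqrt{\left(- 24 \left(- \frac{8}{-3} - \frac{4}{10}\right) + 25\right) + \frac{1749}{-1839}} = \sqrt{\left(- 24 \left(\left(-8\right) \left(- \frac{1}{3}\right) - \frac{2}{5}\right) + 25\right) + 1749 \left(- \frac{1}{1839}\right)} = \sqrt{\left(- 24 \left(\frac{8}{3} - \frac{2}{5}\right) + 25\right) - \frac{583}{613}} = \sqrt{\left(\left(-24\right) \frac{34}{15} + 25\right) - \frac{583}{613}} = \sqrt{\left(- \frac{272}{5} + 25\right) - \frac{583}{613}} = \sqrt{- \frac{147}{5} - \frac{583}{613}} = \sqrt{- \frac{93026}{3065}} = \frac{i \sqrt{285124690}}{3065}$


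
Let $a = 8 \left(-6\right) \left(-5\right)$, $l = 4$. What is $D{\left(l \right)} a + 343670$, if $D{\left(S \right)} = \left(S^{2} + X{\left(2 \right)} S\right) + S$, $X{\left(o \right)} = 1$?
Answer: $349430$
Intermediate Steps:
$D{\left(S \right)} = S^{2} + 2 S$ ($D{\left(S \right)} = \left(S^{2} + 1 S\right) + S = \left(S^{2} + S\right) + S = \left(S + S^{2}\right) + S = S^{2} + 2 S$)
$a = 240$ ($a = \left(-48\right) \left(-5\right) = 240$)
$D{\left(l \right)} a + 343670 = 4 \left(2 + 4\right) 240 + 343670 = 4 \cdot 6 \cdot 240 + 343670 = 24 \cdot 240 + 343670 = 5760 + 343670 = 349430$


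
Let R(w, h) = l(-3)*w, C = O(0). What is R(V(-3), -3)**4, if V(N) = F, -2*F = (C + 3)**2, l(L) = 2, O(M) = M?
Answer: 6561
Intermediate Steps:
C = 0
F = -9/2 (F = -(0 + 3)**2/2 = -1/2*3**2 = -1/2*9 = -9/2 ≈ -4.5000)
V(N) = -9/2
R(w, h) = 2*w
R(V(-3), -3)**4 = (2*(-9/2))**4 = (-9)**4 = 6561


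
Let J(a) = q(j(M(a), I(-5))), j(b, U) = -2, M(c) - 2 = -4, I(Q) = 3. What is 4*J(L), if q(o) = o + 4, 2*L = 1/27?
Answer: 8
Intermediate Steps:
M(c) = -2 (M(c) = 2 - 4 = -2)
L = 1/54 (L = (½)/27 = (½)*(1/27) = 1/54 ≈ 0.018519)
q(o) = 4 + o
J(a) = 2 (J(a) = 4 - 2 = 2)
4*J(L) = 4*2 = 8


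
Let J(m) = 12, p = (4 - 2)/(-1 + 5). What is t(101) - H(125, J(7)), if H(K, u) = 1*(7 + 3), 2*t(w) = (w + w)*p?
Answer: 81/2 ≈ 40.500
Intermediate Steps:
p = ½ (p = 2/4 = 2*(¼) = ½ ≈ 0.50000)
t(w) = w/2 (t(w) = ((w + w)*(½))/2 = ((2*w)*(½))/2 = w/2)
H(K, u) = 10 (H(K, u) = 1*10 = 10)
t(101) - H(125, J(7)) = (½)*101 - 1*10 = 101/2 - 10 = 81/2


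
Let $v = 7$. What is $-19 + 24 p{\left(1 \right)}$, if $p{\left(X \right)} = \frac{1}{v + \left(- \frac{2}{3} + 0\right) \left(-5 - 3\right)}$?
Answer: $- \frac{631}{37} \approx -17.054$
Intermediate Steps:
$p{\left(X \right)} = \frac{3}{37}$ ($p{\left(X \right)} = \frac{1}{7 + \left(- \frac{2}{3} + 0\right) \left(-5 - 3\right)} = \frac{1}{7 + \left(\left(-2\right) \frac{1}{3} + 0\right) \left(-8\right)} = \frac{1}{7 + \left(- \frac{2}{3} + 0\right) \left(-8\right)} = \frac{1}{7 - - \frac{16}{3}} = \frac{1}{7 + \frac{16}{3}} = \frac{1}{\frac{37}{3}} = \frac{3}{37}$)
$-19 + 24 p{\left(1 \right)} = -19 + 24 \cdot \frac{3}{37} = -19 + \frac{72}{37} = - \frac{631}{37}$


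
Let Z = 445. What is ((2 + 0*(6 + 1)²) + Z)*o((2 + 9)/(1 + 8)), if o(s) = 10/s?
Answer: 40230/11 ≈ 3657.3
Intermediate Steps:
((2 + 0*(6 + 1)²) + Z)*o((2 + 9)/(1 + 8)) = ((2 + 0*(6 + 1)²) + 445)*(10/(((2 + 9)/(1 + 8)))) = ((2 + 0*7²) + 445)*(10/((11/9))) = ((2 + 0*49) + 445)*(10/((11*(⅑)))) = ((2 + 0) + 445)*(10/(11/9)) = (2 + 445)*(10*(9/11)) = 447*(90/11) = 40230/11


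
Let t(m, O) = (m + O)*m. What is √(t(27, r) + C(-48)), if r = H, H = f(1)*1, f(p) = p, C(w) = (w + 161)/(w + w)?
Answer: √434778/24 ≈ 27.474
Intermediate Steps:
C(w) = (161 + w)/(2*w) (C(w) = (161 + w)/((2*w)) = (161 + w)*(1/(2*w)) = (161 + w)/(2*w))
H = 1 (H = 1*1 = 1)
r = 1
t(m, O) = m*(O + m) (t(m, O) = (O + m)*m = m*(O + m))
√(t(27, r) + C(-48)) = √(27*(1 + 27) + (½)*(161 - 48)/(-48)) = √(27*28 + (½)*(-1/48)*113) = √(756 - 113/96) = √(72463/96) = √434778/24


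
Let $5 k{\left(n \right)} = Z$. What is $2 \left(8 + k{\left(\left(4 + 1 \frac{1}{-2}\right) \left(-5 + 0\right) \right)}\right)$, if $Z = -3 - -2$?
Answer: $\frac{78}{5} \approx 15.6$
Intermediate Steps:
$Z = -1$ ($Z = -3 + 2 = -1$)
$k{\left(n \right)} = - \frac{1}{5}$ ($k{\left(n \right)} = \frac{1}{5} \left(-1\right) = - \frac{1}{5}$)
$2 \left(8 + k{\left(\left(4 + 1 \frac{1}{-2}\right) \left(-5 + 0\right) \right)}\right) = 2 \left(8 - \frac{1}{5}\right) = 2 \cdot \frac{39}{5} = \frac{78}{5}$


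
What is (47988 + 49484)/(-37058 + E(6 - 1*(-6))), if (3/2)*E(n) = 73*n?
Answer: -48736/18237 ≈ -2.6724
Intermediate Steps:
E(n) = 146*n/3 (E(n) = 2*(73*n)/3 = 146*n/3)
(47988 + 49484)/(-37058 + E(6 - 1*(-6))) = (47988 + 49484)/(-37058 + 146*(6 - 1*(-6))/3) = 97472/(-37058 + 146*(6 + 6)/3) = 97472/(-37058 + (146/3)*12) = 97472/(-37058 + 584) = 97472/(-36474) = 97472*(-1/36474) = -48736/18237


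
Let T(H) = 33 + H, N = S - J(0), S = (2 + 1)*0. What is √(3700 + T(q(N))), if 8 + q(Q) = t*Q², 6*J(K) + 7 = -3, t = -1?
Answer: 10*√335/3 ≈ 61.010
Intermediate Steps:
S = 0 (S = 3*0 = 0)
J(K) = -5/3 (J(K) = -7/6 + (⅙)*(-3) = -7/6 - ½ = -5/3)
N = 5/3 (N = 0 - 1*(-5/3) = 0 + 5/3 = 5/3 ≈ 1.6667)
q(Q) = -8 - Q²
√(3700 + T(q(N))) = √(3700 + (33 + (-8 - (5/3)²))) = √(3700 + (33 + (-8 - 1*25/9))) = √(3700 + (33 + (-8 - 25/9))) = √(3700 + (33 - 97/9)) = √(3700 + 200/9) = √(33500/9) = 10*√335/3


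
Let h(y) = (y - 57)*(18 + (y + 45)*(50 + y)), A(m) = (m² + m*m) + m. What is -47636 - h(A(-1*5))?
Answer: 55180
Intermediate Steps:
A(m) = m + 2*m² (A(m) = (m² + m²) + m = 2*m² + m = m + 2*m²)
h(y) = (-57 + y)*(18 + (45 + y)*(50 + y))
-47636 - h(A(-1*5)) = -47636 - (-129276 + ((-1*5)*(1 + 2*(-1*5)))³ - 3147*(-1*5)*(1 + 2*(-1*5)) + 38*((-1*5)*(1 + 2*(-1*5)))²) = -47636 - (-129276 + (-5*(1 + 2*(-5)))³ - (-15735)*(1 + 2*(-5)) + 38*(-5*(1 + 2*(-5)))²) = -47636 - (-129276 + (-5*(1 - 10))³ - (-15735)*(1 - 10) + 38*(-5*(1 - 10))²) = -47636 - (-129276 + (-5*(-9))³ - (-15735)*(-9) + 38*(-5*(-9))²) = -47636 - (-129276 + 45³ - 3147*45 + 38*45²) = -47636 - (-129276 + 91125 - 141615 + 38*2025) = -47636 - (-129276 + 91125 - 141615 + 76950) = -47636 - 1*(-102816) = -47636 + 102816 = 55180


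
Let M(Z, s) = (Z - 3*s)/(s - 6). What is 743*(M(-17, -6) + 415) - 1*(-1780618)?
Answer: 25066813/12 ≈ 2.0889e+6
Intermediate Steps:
M(Z, s) = (Z - 3*s)/(-6 + s)
743*(M(-17, -6) + 415) - 1*(-1780618) = 743*((-17 - 3*(-6))/(-6 - 6) + 415) - 1*(-1780618) = 743*((-17 + 18)/(-12) + 415) + 1780618 = 743*(-1/12*1 + 415) + 1780618 = 743*(-1/12 + 415) + 1780618 = 743*(4979/12) + 1780618 = 3699397/12 + 1780618 = 25066813/12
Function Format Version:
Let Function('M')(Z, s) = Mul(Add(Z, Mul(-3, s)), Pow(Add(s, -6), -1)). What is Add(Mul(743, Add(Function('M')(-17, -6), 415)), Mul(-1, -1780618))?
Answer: Rational(25066813, 12) ≈ 2.0889e+6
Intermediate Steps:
Function('M')(Z, s) = Mul(Pow(Add(-6, s), -1), Add(Z, Mul(-3, s))) (Function('M')(Z, s) = Mul(Add(Z, Mul(-3, s)), Pow(Add(-6, s), -1)) = Mul(Pow(Add(-6, s), -1), Add(Z, Mul(-3, s))))
Add(Mul(743, Add(Function('M')(-17, -6), 415)), Mul(-1, -1780618)) = Add(Mul(743, Add(Mul(Pow(Add(-6, -6), -1), Add(-17, Mul(-3, -6))), 415)), Mul(-1, -1780618)) = Add(Mul(743, Add(Mul(Pow(-12, -1), Add(-17, 18)), 415)), 1780618) = Add(Mul(743, Add(Mul(Rational(-1, 12), 1), 415)), 1780618) = Add(Mul(743, Add(Rational(-1, 12), 415)), 1780618) = Add(Mul(743, Rational(4979, 12)), 1780618) = Add(Rational(3699397, 12), 1780618) = Rational(25066813, 12)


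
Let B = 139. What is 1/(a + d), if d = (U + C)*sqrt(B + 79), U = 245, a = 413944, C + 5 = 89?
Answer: 206972/85663019299 - 329*sqrt(218)/171326038598 ≈ 2.3878e-6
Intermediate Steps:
C = 84 (C = -5 + 89 = 84)
d = 329*sqrt(218) (d = (245 + 84)*sqrt(139 + 79) = 329*sqrt(218) ≈ 4857.6)
1/(a + d) = 1/(413944 + 329*sqrt(218))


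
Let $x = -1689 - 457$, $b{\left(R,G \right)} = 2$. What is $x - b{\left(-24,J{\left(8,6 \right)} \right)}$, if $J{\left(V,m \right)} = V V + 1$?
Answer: $-2148$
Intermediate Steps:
$J{\left(V,m \right)} = 1 + V^{2}$ ($J{\left(V,m \right)} = V^{2} + 1 = 1 + V^{2}$)
$x = -2146$
$x - b{\left(-24,J{\left(8,6 \right)} \right)} = -2146 - 2 = -2148$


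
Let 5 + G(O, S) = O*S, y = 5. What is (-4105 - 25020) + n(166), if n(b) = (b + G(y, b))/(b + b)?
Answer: -9668509/332 ≈ -29122.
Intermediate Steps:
G(O, S) = -5 + O*S
n(b) = (-5 + 6*b)/(2*b) (n(b) = (b + (-5 + 5*b))/(b + b) = (-5 + 6*b)/((2*b)) = (-5 + 6*b)*(1/(2*b)) = (-5 + 6*b)/(2*b))
(-4105 - 25020) + n(166) = (-4105 - 25020) + (3 - 5/2/166) = -29125 + (3 - 5/2*1/166) = -29125 + (3 - 5/332) = -29125 + 991/332 = -9668509/332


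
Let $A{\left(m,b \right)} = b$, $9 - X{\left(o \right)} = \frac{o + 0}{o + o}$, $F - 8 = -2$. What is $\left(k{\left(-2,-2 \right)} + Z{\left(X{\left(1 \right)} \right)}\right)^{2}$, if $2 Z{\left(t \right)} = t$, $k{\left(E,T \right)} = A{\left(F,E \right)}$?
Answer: $\frac{81}{16} \approx 5.0625$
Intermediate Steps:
$F = 6$ ($F = 8 - 2 = 6$)
$X{\left(o \right)} = \frac{17}{2}$ ($X{\left(o \right)} = 9 - \frac{o + 0}{o + o} = 9 - \frac{o}{2 o} = 9 - o \frac{1}{2 o} = 9 - \frac{1}{2} = \frac{17}{2}$)
$k{\left(E,T \right)} = E$
$Z{\left(t \right)} = \frac{t}{2}$
$\left(k{\left(-2,-2 \right)} + Z{\left(X{\left(1 \right)} \right)}\right)^{2} = \left(-2 + \frac{1}{2} \cdot \frac{17}{2}\right)^{2} = \left(-2 + \frac{17}{4}\right)^{2} = \left(\frac{9}{4}\right)^{2} = \frac{81}{16}$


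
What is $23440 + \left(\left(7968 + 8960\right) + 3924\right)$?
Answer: $44292$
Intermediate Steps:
$23440 + \left(\left(7968 + 8960\right) + 3924\right) = 23440 + \left(16928 + 3924\right) = 23440 + 20852 = 44292$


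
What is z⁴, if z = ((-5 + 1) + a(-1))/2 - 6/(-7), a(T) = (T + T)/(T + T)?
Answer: 6561/38416 ≈ 0.17079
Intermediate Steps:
a(T) = 1 (a(T) = (2*T)/((2*T)) = (2*T)*(1/(2*T)) = 1)
z = -9/14 (z = ((-5 + 1) + 1)/2 - 6/(-7) = (-4 + 1)*(½) - 6*(-⅐) = -3*½ + 6/7 = -3/2 + 6/7 = -9/14 ≈ -0.64286)
z⁴ = (-9/14)⁴ = 6561/38416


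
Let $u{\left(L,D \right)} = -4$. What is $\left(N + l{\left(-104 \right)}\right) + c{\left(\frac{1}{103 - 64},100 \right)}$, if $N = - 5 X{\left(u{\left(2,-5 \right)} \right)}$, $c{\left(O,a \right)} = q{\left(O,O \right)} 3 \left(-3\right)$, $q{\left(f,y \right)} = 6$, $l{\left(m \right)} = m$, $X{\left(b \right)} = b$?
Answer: $-138$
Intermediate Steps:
$c{\left(O,a \right)} = -54$ ($c{\left(O,a \right)} = 6 \cdot 3 \left(-3\right) = 18 \left(-3\right) = -54$)
$N = 20$ ($N = \left(-5\right) \left(-4\right) = 20$)
$\left(N + l{\left(-104 \right)}\right) + c{\left(\frac{1}{103 - 64},100 \right)} = \left(20 - 104\right) - 54 = -84 - 54 = -138$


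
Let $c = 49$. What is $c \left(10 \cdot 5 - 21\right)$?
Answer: $1421$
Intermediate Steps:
$c \left(10 \cdot 5 - 21\right) = 49 \left(10 \cdot 5 - 21\right) = 49 \left(50 - 21\right) = 49 \cdot 29 = 1421$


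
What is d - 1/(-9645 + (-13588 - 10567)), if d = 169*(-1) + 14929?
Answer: 498888001/33800 ≈ 14760.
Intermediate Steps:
d = 14760 (d = -169 + 14929 = 14760)
d - 1/(-9645 + (-13588 - 10567)) = 14760 - 1/(-9645 + (-13588 - 10567)) = 14760 - 1/(-9645 - 24155) = 14760 - 1/(-33800) = 14760 - 1*(-1/33800) = 14760 + 1/33800 = 498888001/33800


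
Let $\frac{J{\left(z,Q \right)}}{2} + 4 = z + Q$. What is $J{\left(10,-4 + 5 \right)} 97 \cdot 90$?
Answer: $122220$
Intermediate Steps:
$J{\left(z,Q \right)} = -8 + 2 Q + 2 z$ ($J{\left(z,Q \right)} = -8 + 2 \left(z + Q\right) = -8 + 2 \left(Q + z\right) = -8 + \left(2 Q + 2 z\right) = -8 + 2 Q + 2 z$)
$J{\left(10,-4 + 5 \right)} 97 \cdot 90 = \left(-8 + 2 \left(-4 + 5\right) + 2 \cdot 10\right) 97 \cdot 90 = \left(-8 + 2 \cdot 1 + 20\right) 97 \cdot 90 = \left(-8 + 2 + 20\right) 97 \cdot 90 = 14 \cdot 97 \cdot 90 = 1358 \cdot 90 = 122220$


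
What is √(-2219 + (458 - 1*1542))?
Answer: 3*I*√367 ≈ 57.472*I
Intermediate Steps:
√(-2219 + (458 - 1*1542)) = √(-2219 + (458 - 1542)) = √(-2219 - 1084) = √(-3303) = 3*I*√367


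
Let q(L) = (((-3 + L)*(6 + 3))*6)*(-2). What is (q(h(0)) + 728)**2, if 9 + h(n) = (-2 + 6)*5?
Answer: 18496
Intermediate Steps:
h(n) = 11 (h(n) = -9 + (-2 + 6)*5 = -9 + 4*5 = -9 + 20 = 11)
q(L) = 324 - 108*L (q(L) = (((-3 + L)*9)*6)*(-2) = ((-27 + 9*L)*6)*(-2) = (-162 + 54*L)*(-2) = 324 - 108*L)
(q(h(0)) + 728)**2 = ((324 - 108*11) + 728)**2 = ((324 - 1188) + 728)**2 = (-864 + 728)**2 = (-136)**2 = 18496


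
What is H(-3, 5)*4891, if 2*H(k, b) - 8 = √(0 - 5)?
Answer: 19564 + 4891*I*√5/2 ≈ 19564.0 + 5468.3*I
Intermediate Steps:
H(k, b) = 4 + I*√5/2 (H(k, b) = 4 + √(0 - 5)/2 = 4 + √(-5)/2 = 4 + (I*√5)/2 = 4 + I*√5/2)
H(-3, 5)*4891 = (4 + I*√5/2)*4891 = 19564 + 4891*I*√5/2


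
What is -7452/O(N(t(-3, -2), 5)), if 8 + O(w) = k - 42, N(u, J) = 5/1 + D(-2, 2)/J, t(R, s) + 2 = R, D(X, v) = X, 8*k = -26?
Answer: 9936/71 ≈ 139.94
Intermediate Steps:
k = -13/4 (k = (⅛)*(-26) = -13/4 ≈ -3.2500)
t(R, s) = -2 + R
N(u, J) = 5 - 2/J (N(u, J) = 5/1 - 2/J = 5*1 - 2/J = 5 - 2/J)
O(w) = -213/4 (O(w) = -8 + (-13/4 - 42) = -8 - 181/4 = -213/4)
-7452/O(N(t(-3, -2), 5)) = -7452/(-213/4) = -7452*(-4/213) = 9936/71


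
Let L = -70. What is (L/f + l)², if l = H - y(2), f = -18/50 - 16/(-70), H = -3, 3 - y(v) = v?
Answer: 147816964/529 ≈ 2.7943e+5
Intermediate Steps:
y(v) = 3 - v
f = -23/175 (f = -18*1/50 - 16*(-1/70) = -9/25 + 8/35 = -23/175 ≈ -0.13143)
l = -4 (l = -3 - (3 - 1*2) = -3 - (3 - 2) = -3 - 1*1 = -3 - 1 = -4)
(L/f + l)² = (-70/(-23/175) - 4)² = (-70*(-175/23) - 4)² = (12250/23 - 4)² = (12158/23)² = 147816964/529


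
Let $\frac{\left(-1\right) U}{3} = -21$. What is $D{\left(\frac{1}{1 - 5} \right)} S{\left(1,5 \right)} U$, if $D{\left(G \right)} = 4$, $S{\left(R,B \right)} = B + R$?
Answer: $1512$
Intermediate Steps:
$U = 63$ ($U = \left(-3\right) \left(-21\right) = 63$)
$D{\left(\frac{1}{1 - 5} \right)} S{\left(1,5 \right)} U = 4 \left(5 + 1\right) 63 = 4 \cdot 6 \cdot 63 = 24 \cdot 63 = 1512$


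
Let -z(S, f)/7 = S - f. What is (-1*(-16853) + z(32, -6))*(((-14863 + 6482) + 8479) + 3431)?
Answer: 58535523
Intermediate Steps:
z(S, f) = -7*S + 7*f (z(S, f) = -7*(S - f) = -7*S + 7*f)
(-1*(-16853) + z(32, -6))*(((-14863 + 6482) + 8479) + 3431) = (-1*(-16853) + (-7*32 + 7*(-6)))*(((-14863 + 6482) + 8479) + 3431) = (16853 + (-224 - 42))*((-8381 + 8479) + 3431) = (16853 - 266)*(98 + 3431) = 16587*3529 = 58535523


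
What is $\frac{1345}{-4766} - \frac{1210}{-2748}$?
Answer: $\frac{258850}{1637121} \approx 0.15811$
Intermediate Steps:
$\frac{1345}{-4766} - \frac{1210}{-2748} = 1345 \left(- \frac{1}{4766}\right) - - \frac{605}{1374} = - \frac{1345}{4766} + \frac{605}{1374} = \frac{258850}{1637121}$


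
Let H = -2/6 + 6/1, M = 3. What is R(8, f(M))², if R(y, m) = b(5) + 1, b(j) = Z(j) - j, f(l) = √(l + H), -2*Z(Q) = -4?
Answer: 4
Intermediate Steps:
H = 17/3 (H = -2*⅙ + 6*1 = -⅓ + 6 = 17/3 ≈ 5.6667)
Z(Q) = 2 (Z(Q) = -½*(-4) = 2)
f(l) = √(17/3 + l) (f(l) = √(l + 17/3) = √(17/3 + l))
b(j) = 2 - j
R(y, m) = -2 (R(y, m) = (2 - 1*5) + 1 = (2 - 5) + 1 = -3 + 1 = -2)
R(8, f(M))² = (-2)² = 4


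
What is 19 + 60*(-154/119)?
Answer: -997/17 ≈ -58.647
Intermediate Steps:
19 + 60*(-154/119) = 19 + 60*(-154*1/119) = 19 + 60*(-22/17) = 19 - 1320/17 = -997/17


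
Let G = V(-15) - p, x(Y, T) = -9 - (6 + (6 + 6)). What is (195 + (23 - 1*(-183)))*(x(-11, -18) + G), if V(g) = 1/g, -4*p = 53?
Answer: -332429/60 ≈ -5540.5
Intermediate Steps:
p = -53/4 (p = -1/4*53 = -53/4 ≈ -13.250)
V(g) = 1/g
x(Y, T) = -27 (x(Y, T) = -9 - (6 + 12) = -9 - 1*18 = -9 - 18 = -27)
G = 791/60 (G = 1/(-15) - 1*(-53/4) = -1/15 + 53/4 = 791/60 ≈ 13.183)
(195 + (23 - 1*(-183)))*(x(-11, -18) + G) = (195 + (23 - 1*(-183)))*(-27 + 791/60) = (195 + (23 + 183))*(-829/60) = (195 + 206)*(-829/60) = 401*(-829/60) = -332429/60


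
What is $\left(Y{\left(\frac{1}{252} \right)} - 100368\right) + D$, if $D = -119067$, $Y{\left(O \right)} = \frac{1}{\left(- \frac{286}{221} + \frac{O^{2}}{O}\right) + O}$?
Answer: $- \frac{604545567}{2755} \approx -2.1944 \cdot 10^{5}$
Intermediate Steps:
$Y{\left(O \right)} = \frac{1}{- \frac{22}{17} + 2 O}$ ($Y{\left(O \right)} = \frac{1}{\left(\left(-286\right) \frac{1}{221} + O\right) + O} = \frac{1}{\left(- \frac{22}{17} + O\right) + O} = \frac{1}{- \frac{22}{17} + 2 O}$)
$\left(Y{\left(\frac{1}{252} \right)} - 100368\right) + D = \left(\frac{17}{2 \left(-11 + \frac{17}{252}\right)} - 100368\right) - 119067 = \left(\frac{17}{2 \left(- \frac{2755}{252}\right)} - 100368\right) - 119067 = \left(\frac{17}{2} \left(- \frac{252}{2755}\right) - 100368\right) - 119067 = \left(- \frac{2142}{2755} - 100368\right) - 119067 = - \frac{276515982}{2755} - 119067 = - \frac{604545567}{2755}$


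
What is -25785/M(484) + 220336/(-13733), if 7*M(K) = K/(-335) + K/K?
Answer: 830344344661/2046217 ≈ 4.0580e+5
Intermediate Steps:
M(K) = 1/7 - K/2345 (M(K) = (K/(-335) + K/K)/7 = (K*(-1/335) + 1)/7 = (-K/335 + 1)/7 = (1 - K/335)/7 = 1/7 - K/2345)
-25785/M(484) + 220336/(-13733) = -25785/(1/7 - 1/2345*484) + 220336/(-13733) = -25785/(1/7 - 484/2345) + 220336*(-1/13733) = -25785/(-149/2345) - 220336/13733 = -25785*(-2345/149) - 220336/13733 = 60465825/149 - 220336/13733 = 830344344661/2046217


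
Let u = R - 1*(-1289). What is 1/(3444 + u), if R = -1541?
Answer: 1/3192 ≈ 0.00031328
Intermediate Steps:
u = -252 (u = -1541 - 1*(-1289) = -1541 + 1289 = -252)
1/(3444 + u) = 1/(3444 - 252) = 1/3192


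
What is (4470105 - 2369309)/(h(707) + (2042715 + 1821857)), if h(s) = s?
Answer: 2100796/3865279 ≈ 0.54350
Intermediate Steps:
(4470105 - 2369309)/(h(707) + (2042715 + 1821857)) = (4470105 - 2369309)/(707 + (2042715 + 1821857)) = 2100796/(707 + 3864572) = 2100796/3865279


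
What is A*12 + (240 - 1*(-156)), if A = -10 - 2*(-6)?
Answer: 420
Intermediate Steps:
A = 2 (A = -10 + 12 = 2)
A*12 + (240 - 1*(-156)) = 2*12 + (240 - 1*(-156)) = 24 + (240 + 156) = 24 + 396 = 420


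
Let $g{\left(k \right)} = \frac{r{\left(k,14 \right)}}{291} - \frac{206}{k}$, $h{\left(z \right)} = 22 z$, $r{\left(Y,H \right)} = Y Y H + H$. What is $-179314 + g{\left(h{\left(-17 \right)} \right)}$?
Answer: $- \frac{9391501979}{54417} \approx -1.7258 \cdot 10^{5}$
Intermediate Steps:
$r{\left(Y,H \right)} = H + H Y^{2}$ ($r{\left(Y,H \right)} = Y^{2} H + H = H Y^{2} + H = H + H Y^{2}$)
$g{\left(k \right)} = \frac{14}{291} - \frac{206}{k} + \frac{14 k^{2}}{291}$ ($g{\left(k \right)} = \frac{14 \left(1 + k^{2}\right)}{291} - \frac{206}{k} = \left(14 + 14 k^{2}\right) \frac{1}{291} - \frac{206}{k} = \left(\frac{14}{291} + \frac{14 k^{2}}{291}\right) - \frac{206}{k} = \frac{14}{291} - \frac{206}{k} + \frac{14 k^{2}}{291}$)
$-179314 + g{\left(h{\left(-17 \right)} \right)} = -179314 + \frac{2 \left(-29973 + 7 \cdot 22 \left(-17\right) \left(1 + \left(22 \left(-17\right)\right)^{2}\right)\right)}{291 \cdot 22 \left(-17\right)} = -179314 + \frac{2 \left(-29973 + 7 \left(-374\right) \left(1 + \left(-374\right)^{2}\right)\right)}{291 \left(-374\right)} = -179314 + \frac{2}{291} \left(- \frac{1}{374}\right) \left(-29973 + 7 \left(-374\right) \left(1 + 139876\right)\right) = -179314 + \frac{2}{291} \left(- \frac{1}{374}\right) \left(-29973 + 7 \left(-374\right) 139877\right) = -179314 + \frac{2}{291} \left(- \frac{1}{374}\right) \left(-29973 - 366197986\right) = -179314 + \frac{2}{291} \left(- \frac{1}{374}\right) \left(-366227959\right) = -179314 + \frac{366227959}{54417} = - \frac{9391501979}{54417}$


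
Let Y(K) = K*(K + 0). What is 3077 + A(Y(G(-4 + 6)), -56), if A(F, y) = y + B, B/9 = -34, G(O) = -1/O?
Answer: 2715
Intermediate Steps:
Y(K) = K² (Y(K) = K*K = K²)
B = -306 (B = 9*(-34) = -306)
A(F, y) = -306 + y (A(F, y) = y - 306 = -306 + y)
3077 + A(Y(G(-4 + 6)), -56) = 3077 + (-306 - 56) = 3077 - 362 = 2715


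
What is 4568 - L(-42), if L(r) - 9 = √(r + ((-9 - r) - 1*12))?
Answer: 4559 - I*√21 ≈ 4559.0 - 4.5826*I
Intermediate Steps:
L(r) = 9 + I*√21 (L(r) = 9 + √(r + ((-9 - r) - 1*12)) = 9 + √(r + ((-9 - r) - 12)) = 9 + √(r + (-21 - r)) = 9 + √(-21) = 9 + I*√21)
4568 - L(-42) = 4568 - (9 + I*√21) = 4568 + (-9 - I*√21) = 4559 - I*√21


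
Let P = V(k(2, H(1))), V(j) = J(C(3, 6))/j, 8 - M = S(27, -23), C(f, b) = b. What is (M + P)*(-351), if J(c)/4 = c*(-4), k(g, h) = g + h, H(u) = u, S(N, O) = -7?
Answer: 5967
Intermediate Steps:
J(c) = -16*c (J(c) = 4*(c*(-4)) = 4*(-4*c) = -16*c)
M = 15 (M = 8 - 1*(-7) = 8 + 7 = 15)
V(j) = -96/j (V(j) = (-16*6)/j = -96/j)
P = -32 (P = -96/(2 + 1) = -96/3 = -96*1/3 = -32)
(M + P)*(-351) = (15 - 32)*(-351) = -17*(-351) = 5967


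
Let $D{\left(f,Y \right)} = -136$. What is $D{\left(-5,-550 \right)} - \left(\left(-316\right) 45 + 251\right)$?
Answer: $13833$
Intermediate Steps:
$D{\left(-5,-550 \right)} - \left(\left(-316\right) 45 + 251\right) = -136 - \left(\left(-316\right) 45 + 251\right) = -136 - \left(-14220 + 251\right) = -136 - -13969 = -136 + 13969 = 13833$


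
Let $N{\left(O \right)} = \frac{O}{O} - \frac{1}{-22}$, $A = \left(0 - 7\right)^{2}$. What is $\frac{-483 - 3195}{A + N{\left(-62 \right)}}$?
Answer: $- \frac{26972}{367} \approx -73.493$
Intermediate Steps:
$A = 49$ ($A = \left(-7\right)^{2} = 49$)
$N{\left(O \right)} = \frac{23}{22}$ ($N{\left(O \right)} = 1 - - \frac{1}{22} = 1 + \frac{1}{22} = \frac{23}{22}$)
$\frac{-483 - 3195}{A + N{\left(-62 \right)}} = \frac{-483 - 3195}{49 + \frac{23}{22}} = - \frac{3678}{\frac{1101}{22}} = \left(-3678\right) \frac{22}{1101} = - \frac{26972}{367}$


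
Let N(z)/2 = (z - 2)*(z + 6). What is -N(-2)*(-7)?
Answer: -224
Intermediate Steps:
N(z) = 2*(-2 + z)*(6 + z) (N(z) = 2*((z - 2)*(z + 6)) = 2*((-2 + z)*(6 + z)) = 2*(-2 + z)*(6 + z))
-N(-2)*(-7) = -(-24 + 2*(-2)² + 8*(-2))*(-7) = -(-24 + 2*4 - 16)*(-7) = -(-24 + 8 - 16)*(-7) = -1*(-32)*(-7) = 32*(-7) = -224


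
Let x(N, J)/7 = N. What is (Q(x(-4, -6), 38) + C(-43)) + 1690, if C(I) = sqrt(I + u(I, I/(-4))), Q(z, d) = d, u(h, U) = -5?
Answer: 1728 + 4*I*sqrt(3) ≈ 1728.0 + 6.9282*I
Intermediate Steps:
x(N, J) = 7*N
C(I) = sqrt(-5 + I) (C(I) = sqrt(I - 5) = sqrt(-5 + I))
(Q(x(-4, -6), 38) + C(-43)) + 1690 = (38 + sqrt(-5 - 43)) + 1690 = (38 + sqrt(-48)) + 1690 = (38 + 4*I*sqrt(3)) + 1690 = 1728 + 4*I*sqrt(3)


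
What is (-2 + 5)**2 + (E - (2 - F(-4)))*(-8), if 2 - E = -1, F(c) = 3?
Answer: -23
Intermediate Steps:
E = 3 (E = 2 - 1*(-1) = 2 + 1 = 3)
(-2 + 5)**2 + (E - (2 - F(-4)))*(-8) = (-2 + 5)**2 + (3 - (2 - 1*3))*(-8) = 3**2 + (3 - (2 - 3))*(-8) = 9 + (3 - 1*(-1))*(-8) = 9 + (3 + 1)*(-8) = 9 + 4*(-8) = 9 - 32 = -23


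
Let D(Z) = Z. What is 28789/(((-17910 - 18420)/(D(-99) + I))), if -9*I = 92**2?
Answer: 53864219/65394 ≈ 823.69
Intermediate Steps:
I = -8464/9 (I = -1/9*92**2 = -1/9*8464 = -8464/9 ≈ -940.44)
28789/(((-17910 - 18420)/(D(-99) + I))) = 28789/(((-17910 - 18420)/(-99 - 8464/9))) = 28789/((-36330/(-9355/9))) = 28789/((-36330*(-9/9355))) = 28789/(65394/1871) = 28789*(1871/65394) = 53864219/65394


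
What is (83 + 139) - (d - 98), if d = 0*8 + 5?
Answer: 315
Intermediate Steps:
d = 5 (d = 0 + 5 = 5)
(83 + 139) - (d - 98) = (83 + 139) - (5 - 98) = 222 - 1*(-93) = 222 + 93 = 315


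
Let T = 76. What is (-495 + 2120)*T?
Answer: 123500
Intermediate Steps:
(-495 + 2120)*T = (-495 + 2120)*76 = 1625*76 = 123500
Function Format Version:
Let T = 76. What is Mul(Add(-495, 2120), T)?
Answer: 123500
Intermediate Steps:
Mul(Add(-495, 2120), T) = Mul(Add(-495, 2120), 76) = Mul(1625, 76) = 123500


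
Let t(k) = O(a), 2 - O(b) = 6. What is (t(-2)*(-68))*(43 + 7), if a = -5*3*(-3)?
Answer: 13600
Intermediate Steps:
a = 45 (a = -15*(-3) = 45)
O(b) = -4 (O(b) = 2 - 1*6 = 2 - 6 = -4)
t(k) = -4
(t(-2)*(-68))*(43 + 7) = (-4*(-68))*(43 + 7) = 272*50 = 13600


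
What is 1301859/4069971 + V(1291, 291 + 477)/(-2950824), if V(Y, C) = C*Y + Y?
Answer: -22113884177/1334418678456 ≈ -0.016572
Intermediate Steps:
V(Y, C) = Y + C*Y
1301859/4069971 + V(1291, 291 + 477)/(-2950824) = 1301859/4069971 + (1291*(1 + (291 + 477)))/(-2950824) = 1301859*(1/4069971) + (1291*(1 + 768))*(-1/2950824) = 144651/452219 + (1291*769)*(-1/2950824) = 144651/452219 + 992779*(-1/2950824) = 144651/452219 - 992779/2950824 = -22113884177/1334418678456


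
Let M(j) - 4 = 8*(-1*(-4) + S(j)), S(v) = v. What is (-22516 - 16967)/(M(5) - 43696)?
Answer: 13161/14540 ≈ 0.90516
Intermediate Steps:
M(j) = 36 + 8*j (M(j) = 4 + 8*(-1*(-4) + j) = 4 + 8*(4 + j) = 4 + (32 + 8*j) = 36 + 8*j)
(-22516 - 16967)/(M(5) - 43696) = (-22516 - 16967)/((36 + 8*5) - 43696) = -39483/((36 + 40) - 43696) = -39483/(76 - 43696) = -39483/(-43620) = -39483*(-1/43620) = 13161/14540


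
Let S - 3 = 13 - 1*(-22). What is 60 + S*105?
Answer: 4050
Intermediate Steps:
S = 38 (S = 3 + (13 - 1*(-22)) = 3 + (13 + 22) = 3 + 35 = 38)
60 + S*105 = 60 + 38*105 = 60 + 3990 = 4050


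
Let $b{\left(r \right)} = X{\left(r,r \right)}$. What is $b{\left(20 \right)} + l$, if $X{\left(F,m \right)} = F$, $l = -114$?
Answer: $-94$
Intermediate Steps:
$b{\left(r \right)} = r$
$b{\left(20 \right)} + l = 20 - 114 = -94$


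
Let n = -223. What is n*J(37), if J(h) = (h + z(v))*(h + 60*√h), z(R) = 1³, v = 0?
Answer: -313538 - 508440*√37 ≈ -3.4063e+6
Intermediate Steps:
z(R) = 1
J(h) = (1 + h)*(h + 60*√h) (J(h) = (h + 1)*(h + 60*√h) = (1 + h)*(h + 60*√h))
n*J(37) = -223*(37 + 37² + 60*√37 + 60*37^(3/2)) = -223*(37 + 1369 + 60*√37 + 60*(37*√37)) = -223*(37 + 1369 + 60*√37 + 2220*√37) = -223*(1406 + 2280*√37) = -313538 - 508440*√37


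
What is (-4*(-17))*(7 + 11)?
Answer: 1224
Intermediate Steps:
(-4*(-17))*(7 + 11) = 68*18 = 1224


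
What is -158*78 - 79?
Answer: -12403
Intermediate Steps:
-158*78 - 79 = -12324 - 79 = -12403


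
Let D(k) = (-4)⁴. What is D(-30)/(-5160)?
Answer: -32/645 ≈ -0.049612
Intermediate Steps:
D(k) = 256
D(-30)/(-5160) = 256/(-5160) = 256*(-1/5160) = -32/645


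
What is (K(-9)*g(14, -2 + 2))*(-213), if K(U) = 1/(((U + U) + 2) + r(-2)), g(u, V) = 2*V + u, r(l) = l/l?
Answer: 994/5 ≈ 198.80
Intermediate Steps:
r(l) = 1
g(u, V) = u + 2*V
K(U) = 1/(3 + 2*U) (K(U) = 1/(((U + U) + 2) + 1) = 1/((2*U + 2) + 1) = 1/((2 + 2*U) + 1) = 1/(3 + 2*U))
(K(-9)*g(14, -2 + 2))*(-213) = ((14 + 2*(-2 + 2))/(3 + 2*(-9)))*(-213) = ((14 + 2*0)/(3 - 18))*(-213) = ((14 + 0)/(-15))*(-213) = -1/15*14*(-213) = -14/15*(-213) = 994/5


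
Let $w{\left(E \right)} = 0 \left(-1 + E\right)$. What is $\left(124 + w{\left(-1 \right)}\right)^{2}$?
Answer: $15376$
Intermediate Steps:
$w{\left(E \right)} = 0$
$\left(124 + w{\left(-1 \right)}\right)^{2} = \left(124 + 0\right)^{2} = 124^{2} = 15376$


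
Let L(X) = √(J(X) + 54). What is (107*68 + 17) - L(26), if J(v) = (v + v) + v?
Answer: 7293 - 2*√33 ≈ 7281.5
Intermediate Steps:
J(v) = 3*v (J(v) = 2*v + v = 3*v)
L(X) = √(54 + 3*X) (L(X) = √(3*X + 54) = √(54 + 3*X))
(107*68 + 17) - L(26) = (107*68 + 17) - √(54 + 3*26) = (7276 + 17) - √(54 + 78) = 7293 - √132 = 7293 - 2*√33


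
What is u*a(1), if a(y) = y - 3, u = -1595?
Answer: 3190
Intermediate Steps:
a(y) = -3 + y
u*a(1) = -1595*(-3 + 1) = -1595*(-2) = 3190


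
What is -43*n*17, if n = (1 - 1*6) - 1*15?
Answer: 14620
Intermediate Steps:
n = -20 (n = (1 - 6) - 15 = -5 - 15 = -20)
-43*n*17 = -43*(-20)*17 = 860*17 = 14620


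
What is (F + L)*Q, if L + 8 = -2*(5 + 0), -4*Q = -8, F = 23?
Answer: 10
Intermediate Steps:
Q = 2 (Q = -¼*(-8) = 2)
L = -18 (L = -8 - 2*(5 + 0) = -8 - 2*5 = -8 - 10 = -18)
(F + L)*Q = (23 - 18)*2 = 5*2 = 10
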